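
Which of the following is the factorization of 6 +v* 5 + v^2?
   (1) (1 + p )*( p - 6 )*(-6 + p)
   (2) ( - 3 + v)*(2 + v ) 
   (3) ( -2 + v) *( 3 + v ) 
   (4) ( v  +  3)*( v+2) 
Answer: 4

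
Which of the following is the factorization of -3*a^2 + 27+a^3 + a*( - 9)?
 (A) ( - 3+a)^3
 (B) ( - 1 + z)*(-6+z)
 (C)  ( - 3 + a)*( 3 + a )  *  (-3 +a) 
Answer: C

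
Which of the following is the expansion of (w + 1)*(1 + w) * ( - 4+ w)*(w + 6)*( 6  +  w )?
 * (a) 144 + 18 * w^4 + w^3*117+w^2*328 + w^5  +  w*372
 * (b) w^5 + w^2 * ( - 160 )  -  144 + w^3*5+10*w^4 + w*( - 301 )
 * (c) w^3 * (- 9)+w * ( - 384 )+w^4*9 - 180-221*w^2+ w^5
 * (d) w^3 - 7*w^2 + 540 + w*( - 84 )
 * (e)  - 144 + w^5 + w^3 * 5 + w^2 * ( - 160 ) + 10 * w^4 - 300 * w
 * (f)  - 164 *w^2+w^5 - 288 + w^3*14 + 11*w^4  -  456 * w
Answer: e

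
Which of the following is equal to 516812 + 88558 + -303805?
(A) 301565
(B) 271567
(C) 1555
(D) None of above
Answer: A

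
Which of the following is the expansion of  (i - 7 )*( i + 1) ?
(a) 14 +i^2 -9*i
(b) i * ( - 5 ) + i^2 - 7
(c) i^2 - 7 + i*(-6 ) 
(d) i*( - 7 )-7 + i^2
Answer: c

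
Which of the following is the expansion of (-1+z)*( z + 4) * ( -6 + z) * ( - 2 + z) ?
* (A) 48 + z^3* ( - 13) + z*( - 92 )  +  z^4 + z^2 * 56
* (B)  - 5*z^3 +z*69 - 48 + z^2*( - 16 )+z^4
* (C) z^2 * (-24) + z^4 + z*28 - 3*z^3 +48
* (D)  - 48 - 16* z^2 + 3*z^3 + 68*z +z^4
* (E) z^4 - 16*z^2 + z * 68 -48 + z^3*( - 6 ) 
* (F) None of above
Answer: F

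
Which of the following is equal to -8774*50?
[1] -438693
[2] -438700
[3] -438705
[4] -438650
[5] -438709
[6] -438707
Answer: 2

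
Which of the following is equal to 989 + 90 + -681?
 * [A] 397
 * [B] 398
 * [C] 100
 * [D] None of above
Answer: B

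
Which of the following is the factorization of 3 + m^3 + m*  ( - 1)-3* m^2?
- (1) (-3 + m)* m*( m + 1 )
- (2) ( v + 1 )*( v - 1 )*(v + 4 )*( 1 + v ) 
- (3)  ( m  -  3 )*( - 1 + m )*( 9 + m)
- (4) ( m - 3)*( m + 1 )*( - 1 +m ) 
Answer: 4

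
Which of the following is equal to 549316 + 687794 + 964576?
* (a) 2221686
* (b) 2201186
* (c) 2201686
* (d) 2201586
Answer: c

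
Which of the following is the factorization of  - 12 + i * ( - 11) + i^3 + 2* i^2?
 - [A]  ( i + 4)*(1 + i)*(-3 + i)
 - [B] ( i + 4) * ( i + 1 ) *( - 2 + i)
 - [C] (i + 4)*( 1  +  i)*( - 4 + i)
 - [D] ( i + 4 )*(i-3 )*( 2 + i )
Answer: A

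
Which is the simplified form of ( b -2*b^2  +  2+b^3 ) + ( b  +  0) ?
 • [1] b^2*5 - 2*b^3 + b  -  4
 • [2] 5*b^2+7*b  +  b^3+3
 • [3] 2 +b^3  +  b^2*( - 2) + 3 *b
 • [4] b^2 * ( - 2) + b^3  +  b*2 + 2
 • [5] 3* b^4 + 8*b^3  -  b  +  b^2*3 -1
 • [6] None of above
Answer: 4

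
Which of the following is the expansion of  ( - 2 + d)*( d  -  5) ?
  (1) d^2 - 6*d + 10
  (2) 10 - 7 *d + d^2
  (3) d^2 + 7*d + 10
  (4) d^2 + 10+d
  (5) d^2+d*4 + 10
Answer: 2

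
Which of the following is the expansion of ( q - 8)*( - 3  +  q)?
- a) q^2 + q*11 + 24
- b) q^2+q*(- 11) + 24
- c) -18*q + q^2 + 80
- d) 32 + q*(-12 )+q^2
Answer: b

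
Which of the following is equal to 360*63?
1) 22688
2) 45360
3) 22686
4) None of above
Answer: 4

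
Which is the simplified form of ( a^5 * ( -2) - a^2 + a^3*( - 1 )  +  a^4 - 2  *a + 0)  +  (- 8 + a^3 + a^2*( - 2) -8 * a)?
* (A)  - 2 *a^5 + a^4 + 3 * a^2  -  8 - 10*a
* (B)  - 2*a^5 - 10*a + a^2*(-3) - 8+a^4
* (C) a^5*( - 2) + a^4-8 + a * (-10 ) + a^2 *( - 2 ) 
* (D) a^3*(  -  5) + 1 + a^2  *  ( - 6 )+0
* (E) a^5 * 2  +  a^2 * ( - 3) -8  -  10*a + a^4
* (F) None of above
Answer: B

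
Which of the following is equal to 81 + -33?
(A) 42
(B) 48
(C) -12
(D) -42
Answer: B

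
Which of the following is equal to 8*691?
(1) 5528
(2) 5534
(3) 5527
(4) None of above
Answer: 1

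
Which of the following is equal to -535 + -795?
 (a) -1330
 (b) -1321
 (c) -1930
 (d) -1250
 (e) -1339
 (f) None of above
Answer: a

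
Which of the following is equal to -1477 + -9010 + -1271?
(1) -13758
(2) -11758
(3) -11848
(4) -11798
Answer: 2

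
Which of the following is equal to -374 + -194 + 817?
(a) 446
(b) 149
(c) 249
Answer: c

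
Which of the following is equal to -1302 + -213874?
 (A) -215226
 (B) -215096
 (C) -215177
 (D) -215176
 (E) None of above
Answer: D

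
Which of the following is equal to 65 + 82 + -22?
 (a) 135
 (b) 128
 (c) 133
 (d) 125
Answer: d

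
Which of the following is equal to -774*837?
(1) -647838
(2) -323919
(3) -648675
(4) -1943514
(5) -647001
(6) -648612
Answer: 1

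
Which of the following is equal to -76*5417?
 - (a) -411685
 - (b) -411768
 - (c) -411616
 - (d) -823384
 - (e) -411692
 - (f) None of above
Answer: e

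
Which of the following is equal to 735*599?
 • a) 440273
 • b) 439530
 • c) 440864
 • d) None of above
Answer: d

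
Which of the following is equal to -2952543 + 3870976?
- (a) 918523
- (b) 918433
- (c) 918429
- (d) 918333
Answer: b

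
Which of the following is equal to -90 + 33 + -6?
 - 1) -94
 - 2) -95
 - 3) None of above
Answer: 3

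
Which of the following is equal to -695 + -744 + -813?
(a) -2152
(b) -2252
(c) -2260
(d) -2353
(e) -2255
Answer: b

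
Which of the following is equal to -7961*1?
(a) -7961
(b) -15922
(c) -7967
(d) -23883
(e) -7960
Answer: a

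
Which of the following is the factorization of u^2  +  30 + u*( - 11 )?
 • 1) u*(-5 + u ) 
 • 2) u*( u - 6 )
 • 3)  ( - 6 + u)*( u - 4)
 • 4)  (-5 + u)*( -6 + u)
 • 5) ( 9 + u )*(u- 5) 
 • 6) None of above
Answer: 4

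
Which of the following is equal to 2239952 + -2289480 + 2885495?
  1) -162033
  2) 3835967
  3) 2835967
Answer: 3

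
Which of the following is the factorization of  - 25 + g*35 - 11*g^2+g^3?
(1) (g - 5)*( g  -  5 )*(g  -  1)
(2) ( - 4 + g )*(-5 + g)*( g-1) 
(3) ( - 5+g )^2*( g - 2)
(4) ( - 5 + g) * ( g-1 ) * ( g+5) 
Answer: 1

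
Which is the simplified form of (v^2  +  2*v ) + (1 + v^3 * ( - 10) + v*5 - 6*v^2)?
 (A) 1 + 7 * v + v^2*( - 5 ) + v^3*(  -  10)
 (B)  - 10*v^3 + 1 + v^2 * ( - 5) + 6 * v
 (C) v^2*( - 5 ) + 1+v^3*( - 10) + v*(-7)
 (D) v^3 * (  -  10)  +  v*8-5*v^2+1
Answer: A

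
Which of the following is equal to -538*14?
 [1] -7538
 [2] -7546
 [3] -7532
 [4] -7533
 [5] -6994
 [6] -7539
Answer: 3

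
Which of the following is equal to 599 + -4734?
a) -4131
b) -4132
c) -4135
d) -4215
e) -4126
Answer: c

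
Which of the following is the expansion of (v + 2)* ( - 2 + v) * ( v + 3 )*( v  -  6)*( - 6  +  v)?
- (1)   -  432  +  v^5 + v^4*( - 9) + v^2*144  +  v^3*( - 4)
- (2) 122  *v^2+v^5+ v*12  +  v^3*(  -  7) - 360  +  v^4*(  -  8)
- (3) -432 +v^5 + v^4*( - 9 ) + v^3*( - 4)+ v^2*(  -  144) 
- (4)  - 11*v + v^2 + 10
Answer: 1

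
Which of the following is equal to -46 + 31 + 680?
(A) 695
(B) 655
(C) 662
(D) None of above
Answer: D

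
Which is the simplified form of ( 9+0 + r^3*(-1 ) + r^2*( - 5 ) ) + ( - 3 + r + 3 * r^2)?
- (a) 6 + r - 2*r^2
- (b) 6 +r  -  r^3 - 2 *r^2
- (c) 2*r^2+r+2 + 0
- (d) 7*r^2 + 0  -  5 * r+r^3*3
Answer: b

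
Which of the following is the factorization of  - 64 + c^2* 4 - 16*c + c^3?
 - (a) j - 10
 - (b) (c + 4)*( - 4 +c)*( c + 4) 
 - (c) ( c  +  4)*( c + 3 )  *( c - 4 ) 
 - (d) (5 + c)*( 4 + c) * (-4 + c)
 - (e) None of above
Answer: b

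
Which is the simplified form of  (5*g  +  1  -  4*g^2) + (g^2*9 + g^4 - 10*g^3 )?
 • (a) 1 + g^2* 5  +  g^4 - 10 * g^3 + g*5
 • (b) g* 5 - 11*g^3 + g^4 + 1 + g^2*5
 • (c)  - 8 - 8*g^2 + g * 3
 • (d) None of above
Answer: a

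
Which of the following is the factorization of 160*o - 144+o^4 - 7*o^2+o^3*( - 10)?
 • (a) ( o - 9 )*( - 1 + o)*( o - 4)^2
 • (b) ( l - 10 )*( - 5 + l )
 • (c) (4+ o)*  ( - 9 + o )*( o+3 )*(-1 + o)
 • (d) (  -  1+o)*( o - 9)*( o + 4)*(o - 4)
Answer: d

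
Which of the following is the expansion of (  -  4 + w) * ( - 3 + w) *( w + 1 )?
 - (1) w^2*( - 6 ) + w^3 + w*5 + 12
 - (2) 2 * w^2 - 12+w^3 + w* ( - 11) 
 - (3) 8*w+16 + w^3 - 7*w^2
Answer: 1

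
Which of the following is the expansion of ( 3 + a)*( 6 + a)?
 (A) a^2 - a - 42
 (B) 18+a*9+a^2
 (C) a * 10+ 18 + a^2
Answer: B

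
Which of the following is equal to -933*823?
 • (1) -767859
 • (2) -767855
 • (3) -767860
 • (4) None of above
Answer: 1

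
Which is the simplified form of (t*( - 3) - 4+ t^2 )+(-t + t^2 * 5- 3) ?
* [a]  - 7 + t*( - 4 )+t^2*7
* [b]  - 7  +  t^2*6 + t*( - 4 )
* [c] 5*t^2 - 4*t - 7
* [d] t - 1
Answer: b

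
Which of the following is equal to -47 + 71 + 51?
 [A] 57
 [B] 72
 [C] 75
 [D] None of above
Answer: C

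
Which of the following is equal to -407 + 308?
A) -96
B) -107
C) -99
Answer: C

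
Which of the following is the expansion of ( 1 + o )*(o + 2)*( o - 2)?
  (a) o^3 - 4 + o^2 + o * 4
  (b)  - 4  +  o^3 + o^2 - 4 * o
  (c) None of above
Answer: b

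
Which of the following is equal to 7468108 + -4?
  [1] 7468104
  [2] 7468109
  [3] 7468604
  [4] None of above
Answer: 1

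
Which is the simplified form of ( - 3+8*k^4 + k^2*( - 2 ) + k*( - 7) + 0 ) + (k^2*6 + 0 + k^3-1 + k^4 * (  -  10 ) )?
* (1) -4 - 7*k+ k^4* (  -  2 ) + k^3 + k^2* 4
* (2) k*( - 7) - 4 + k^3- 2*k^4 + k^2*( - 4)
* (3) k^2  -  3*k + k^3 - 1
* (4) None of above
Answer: 1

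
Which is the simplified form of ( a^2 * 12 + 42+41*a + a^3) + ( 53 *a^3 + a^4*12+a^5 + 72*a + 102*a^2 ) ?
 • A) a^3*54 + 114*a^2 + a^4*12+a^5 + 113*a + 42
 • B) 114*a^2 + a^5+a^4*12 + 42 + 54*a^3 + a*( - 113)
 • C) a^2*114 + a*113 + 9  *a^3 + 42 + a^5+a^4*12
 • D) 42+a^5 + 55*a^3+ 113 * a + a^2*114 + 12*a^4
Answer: A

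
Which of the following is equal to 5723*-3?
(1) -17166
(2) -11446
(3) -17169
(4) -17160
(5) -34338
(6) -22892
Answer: 3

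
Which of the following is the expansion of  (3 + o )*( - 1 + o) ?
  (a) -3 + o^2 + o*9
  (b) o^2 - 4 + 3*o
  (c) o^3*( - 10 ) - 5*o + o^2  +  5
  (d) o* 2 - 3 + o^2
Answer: d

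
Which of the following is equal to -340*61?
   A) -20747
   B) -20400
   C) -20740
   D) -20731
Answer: C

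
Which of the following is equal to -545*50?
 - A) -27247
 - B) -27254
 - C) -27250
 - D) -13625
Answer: C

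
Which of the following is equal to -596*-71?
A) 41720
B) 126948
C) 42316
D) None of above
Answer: C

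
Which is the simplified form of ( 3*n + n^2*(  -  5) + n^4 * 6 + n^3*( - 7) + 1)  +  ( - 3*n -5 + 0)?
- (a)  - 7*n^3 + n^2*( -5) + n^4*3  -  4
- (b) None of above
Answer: b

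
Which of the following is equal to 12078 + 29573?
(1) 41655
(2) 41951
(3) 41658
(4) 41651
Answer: 4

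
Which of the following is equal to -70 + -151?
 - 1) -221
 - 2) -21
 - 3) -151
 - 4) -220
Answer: 1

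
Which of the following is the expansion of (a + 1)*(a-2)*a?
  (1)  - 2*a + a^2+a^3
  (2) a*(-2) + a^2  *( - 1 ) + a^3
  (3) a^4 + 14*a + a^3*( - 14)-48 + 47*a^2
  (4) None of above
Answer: 2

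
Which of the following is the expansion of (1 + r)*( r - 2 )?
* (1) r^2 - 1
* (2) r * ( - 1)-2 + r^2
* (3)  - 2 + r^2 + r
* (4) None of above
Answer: 2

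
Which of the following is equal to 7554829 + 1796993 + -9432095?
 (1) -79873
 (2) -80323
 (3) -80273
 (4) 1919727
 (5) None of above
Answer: 3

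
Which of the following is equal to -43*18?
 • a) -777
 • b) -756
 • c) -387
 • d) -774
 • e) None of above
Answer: d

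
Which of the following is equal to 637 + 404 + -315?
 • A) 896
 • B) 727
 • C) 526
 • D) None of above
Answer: D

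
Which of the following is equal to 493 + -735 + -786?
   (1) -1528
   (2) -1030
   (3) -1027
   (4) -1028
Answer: 4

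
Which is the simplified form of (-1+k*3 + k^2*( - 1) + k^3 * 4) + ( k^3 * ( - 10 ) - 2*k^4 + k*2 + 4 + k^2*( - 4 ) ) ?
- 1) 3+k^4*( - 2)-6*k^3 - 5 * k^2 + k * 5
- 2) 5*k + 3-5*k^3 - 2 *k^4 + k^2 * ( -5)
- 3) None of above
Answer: 1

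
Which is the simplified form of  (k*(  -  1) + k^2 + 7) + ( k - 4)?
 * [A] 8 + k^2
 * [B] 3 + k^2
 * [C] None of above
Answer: B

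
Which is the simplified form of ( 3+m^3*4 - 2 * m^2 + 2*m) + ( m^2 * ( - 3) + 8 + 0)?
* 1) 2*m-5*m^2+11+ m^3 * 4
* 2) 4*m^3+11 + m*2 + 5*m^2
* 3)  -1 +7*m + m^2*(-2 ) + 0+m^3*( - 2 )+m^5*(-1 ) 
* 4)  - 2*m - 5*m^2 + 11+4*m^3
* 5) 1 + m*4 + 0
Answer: 1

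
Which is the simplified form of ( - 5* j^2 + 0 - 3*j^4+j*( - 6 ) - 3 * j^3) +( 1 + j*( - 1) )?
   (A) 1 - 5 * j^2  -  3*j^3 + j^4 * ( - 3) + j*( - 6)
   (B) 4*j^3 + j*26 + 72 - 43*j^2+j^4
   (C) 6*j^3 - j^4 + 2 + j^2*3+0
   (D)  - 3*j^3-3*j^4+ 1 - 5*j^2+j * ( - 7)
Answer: D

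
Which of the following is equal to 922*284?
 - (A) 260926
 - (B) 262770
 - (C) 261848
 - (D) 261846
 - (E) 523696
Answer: C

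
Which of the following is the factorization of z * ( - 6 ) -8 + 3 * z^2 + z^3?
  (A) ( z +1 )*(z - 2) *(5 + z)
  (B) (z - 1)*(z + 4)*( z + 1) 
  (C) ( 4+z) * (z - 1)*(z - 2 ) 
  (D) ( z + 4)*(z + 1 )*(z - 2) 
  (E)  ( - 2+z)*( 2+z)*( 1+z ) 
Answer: D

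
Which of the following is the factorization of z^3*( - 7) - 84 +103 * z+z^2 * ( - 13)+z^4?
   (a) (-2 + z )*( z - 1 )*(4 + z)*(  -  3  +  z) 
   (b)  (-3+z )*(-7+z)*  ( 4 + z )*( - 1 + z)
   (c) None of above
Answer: b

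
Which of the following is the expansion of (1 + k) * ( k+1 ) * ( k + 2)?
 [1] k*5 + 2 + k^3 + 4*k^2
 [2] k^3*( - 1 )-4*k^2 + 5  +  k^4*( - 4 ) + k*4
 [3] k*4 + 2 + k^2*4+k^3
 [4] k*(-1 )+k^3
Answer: 1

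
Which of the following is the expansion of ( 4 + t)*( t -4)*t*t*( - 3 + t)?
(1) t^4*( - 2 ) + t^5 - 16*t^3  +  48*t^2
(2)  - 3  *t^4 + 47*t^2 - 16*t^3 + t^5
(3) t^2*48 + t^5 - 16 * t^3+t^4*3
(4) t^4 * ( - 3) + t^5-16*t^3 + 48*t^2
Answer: 4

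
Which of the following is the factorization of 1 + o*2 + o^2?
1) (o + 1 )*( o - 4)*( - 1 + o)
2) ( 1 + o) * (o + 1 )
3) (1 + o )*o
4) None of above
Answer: 2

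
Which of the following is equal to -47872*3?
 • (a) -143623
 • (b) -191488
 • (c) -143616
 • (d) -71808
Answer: c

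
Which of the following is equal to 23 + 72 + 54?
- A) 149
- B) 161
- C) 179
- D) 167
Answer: A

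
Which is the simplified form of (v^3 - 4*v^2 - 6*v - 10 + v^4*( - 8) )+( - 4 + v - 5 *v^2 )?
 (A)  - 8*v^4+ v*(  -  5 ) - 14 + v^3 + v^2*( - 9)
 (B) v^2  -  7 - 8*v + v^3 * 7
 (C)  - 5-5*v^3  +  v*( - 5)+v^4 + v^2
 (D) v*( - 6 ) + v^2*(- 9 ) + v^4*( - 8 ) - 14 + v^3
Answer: A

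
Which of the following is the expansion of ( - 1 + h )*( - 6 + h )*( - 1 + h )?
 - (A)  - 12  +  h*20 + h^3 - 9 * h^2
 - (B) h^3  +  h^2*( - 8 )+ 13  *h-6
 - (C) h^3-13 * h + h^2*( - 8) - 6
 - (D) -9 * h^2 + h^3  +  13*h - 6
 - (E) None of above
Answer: B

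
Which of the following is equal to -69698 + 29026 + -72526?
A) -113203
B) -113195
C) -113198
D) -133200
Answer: C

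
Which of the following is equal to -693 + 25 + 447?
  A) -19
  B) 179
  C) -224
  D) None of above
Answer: D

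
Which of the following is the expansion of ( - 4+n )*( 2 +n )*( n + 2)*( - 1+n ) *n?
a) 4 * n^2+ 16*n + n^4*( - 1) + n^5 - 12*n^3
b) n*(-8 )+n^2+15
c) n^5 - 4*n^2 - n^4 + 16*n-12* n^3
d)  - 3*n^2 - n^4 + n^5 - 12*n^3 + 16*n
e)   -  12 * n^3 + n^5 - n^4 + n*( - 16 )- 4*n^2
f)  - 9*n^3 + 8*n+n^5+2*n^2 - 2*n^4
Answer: c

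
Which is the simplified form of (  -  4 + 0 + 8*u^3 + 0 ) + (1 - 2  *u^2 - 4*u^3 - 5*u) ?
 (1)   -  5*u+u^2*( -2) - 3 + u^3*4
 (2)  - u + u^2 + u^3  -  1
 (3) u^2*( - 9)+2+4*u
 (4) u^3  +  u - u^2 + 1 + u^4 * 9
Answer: 1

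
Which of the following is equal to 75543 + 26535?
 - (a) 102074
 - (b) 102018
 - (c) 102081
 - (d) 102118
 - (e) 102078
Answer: e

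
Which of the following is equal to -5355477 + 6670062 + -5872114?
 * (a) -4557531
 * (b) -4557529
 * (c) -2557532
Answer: b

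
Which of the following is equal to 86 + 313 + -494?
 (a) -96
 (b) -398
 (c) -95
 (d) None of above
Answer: c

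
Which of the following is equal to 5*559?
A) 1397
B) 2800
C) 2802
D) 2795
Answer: D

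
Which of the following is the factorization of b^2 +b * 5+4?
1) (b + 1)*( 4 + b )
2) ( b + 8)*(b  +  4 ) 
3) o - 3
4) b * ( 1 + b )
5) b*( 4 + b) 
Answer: 1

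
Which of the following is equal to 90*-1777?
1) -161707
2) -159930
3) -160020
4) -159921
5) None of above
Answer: 2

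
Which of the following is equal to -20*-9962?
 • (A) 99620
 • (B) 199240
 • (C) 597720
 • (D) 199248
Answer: B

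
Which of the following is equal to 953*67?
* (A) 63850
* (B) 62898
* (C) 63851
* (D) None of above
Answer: C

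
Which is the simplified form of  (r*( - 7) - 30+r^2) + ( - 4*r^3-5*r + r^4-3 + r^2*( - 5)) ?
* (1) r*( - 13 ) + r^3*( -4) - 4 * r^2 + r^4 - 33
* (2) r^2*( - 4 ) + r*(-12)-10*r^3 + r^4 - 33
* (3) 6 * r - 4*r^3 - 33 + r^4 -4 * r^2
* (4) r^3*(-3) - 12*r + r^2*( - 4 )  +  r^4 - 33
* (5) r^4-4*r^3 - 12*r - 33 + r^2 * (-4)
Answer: 5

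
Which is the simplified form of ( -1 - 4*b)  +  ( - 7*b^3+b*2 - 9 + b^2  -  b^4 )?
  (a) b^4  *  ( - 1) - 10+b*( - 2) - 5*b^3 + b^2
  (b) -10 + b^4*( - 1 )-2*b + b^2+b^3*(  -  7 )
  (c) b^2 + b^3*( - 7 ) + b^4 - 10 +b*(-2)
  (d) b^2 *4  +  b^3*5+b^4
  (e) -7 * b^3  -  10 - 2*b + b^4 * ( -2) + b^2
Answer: b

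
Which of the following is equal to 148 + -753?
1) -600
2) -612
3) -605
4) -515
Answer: 3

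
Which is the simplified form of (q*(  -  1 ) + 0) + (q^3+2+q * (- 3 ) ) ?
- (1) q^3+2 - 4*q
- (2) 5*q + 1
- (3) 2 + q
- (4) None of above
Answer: 1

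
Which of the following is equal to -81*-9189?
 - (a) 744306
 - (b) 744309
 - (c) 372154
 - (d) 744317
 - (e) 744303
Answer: b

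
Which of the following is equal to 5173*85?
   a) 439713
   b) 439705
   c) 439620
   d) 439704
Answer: b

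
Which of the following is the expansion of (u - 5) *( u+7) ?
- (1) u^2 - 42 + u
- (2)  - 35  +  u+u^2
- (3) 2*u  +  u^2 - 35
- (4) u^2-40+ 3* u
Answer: 3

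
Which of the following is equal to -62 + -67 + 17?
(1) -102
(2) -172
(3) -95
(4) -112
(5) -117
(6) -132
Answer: 4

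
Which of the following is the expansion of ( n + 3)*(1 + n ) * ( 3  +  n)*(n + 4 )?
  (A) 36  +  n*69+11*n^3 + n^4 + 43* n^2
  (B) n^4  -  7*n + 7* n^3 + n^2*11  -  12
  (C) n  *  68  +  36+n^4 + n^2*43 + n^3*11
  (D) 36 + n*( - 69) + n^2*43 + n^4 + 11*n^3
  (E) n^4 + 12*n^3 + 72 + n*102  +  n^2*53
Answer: A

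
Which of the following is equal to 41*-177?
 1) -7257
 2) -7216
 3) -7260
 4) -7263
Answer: 1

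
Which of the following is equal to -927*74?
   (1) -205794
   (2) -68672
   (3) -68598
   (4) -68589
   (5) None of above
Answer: 3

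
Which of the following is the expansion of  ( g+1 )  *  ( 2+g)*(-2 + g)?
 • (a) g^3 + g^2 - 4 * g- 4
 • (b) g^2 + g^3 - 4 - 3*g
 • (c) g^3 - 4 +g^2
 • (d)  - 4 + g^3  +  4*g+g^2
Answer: a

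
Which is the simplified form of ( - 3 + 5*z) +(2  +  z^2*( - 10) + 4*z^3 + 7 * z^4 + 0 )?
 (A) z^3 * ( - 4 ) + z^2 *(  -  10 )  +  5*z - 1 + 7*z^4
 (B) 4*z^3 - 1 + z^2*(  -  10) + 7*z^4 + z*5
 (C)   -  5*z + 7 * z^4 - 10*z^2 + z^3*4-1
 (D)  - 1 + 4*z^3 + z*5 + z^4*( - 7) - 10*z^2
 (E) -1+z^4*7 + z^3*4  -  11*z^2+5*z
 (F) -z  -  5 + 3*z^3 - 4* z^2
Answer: B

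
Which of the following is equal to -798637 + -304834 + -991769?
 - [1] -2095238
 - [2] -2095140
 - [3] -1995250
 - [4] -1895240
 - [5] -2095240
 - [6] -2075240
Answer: 5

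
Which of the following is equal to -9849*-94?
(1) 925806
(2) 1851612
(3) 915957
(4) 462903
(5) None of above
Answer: 1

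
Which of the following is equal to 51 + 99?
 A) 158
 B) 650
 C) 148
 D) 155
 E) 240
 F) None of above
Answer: F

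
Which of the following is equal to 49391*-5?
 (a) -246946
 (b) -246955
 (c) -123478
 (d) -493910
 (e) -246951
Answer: b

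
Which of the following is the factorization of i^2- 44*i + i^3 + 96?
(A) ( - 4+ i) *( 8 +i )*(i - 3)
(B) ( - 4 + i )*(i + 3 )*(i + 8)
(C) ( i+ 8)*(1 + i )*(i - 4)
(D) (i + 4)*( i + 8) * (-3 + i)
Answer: A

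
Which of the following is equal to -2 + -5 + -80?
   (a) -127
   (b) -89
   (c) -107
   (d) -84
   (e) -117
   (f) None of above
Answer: f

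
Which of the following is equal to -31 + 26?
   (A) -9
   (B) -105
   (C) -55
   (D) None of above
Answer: D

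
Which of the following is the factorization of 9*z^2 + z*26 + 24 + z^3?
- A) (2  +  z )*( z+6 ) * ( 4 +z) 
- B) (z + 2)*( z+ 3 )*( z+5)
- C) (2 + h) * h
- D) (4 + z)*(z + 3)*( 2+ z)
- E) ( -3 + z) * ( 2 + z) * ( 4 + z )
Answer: D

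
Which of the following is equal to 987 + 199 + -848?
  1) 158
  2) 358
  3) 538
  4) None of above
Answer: 4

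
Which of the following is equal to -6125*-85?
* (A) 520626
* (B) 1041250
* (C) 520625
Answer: C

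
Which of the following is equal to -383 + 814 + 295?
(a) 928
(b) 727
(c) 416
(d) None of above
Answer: d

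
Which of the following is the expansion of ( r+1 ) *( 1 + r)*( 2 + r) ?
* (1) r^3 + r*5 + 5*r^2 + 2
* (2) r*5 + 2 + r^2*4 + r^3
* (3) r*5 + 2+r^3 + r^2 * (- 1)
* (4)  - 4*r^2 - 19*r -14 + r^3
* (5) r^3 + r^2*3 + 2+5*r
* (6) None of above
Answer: 2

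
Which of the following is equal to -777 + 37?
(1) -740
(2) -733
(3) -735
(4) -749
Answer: 1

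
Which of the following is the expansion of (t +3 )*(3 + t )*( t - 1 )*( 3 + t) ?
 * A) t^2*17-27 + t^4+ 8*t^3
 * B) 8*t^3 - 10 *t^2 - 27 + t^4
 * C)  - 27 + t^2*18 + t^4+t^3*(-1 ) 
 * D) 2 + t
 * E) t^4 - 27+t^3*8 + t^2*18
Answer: E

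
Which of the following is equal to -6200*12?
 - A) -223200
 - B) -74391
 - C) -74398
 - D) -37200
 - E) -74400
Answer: E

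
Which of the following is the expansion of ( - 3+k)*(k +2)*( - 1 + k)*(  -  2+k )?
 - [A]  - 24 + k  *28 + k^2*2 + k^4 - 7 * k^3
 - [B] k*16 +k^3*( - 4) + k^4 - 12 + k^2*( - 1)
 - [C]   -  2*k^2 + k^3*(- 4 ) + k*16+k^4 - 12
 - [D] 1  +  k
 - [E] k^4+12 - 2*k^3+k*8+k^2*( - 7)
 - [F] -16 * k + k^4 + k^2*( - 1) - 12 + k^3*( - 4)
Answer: B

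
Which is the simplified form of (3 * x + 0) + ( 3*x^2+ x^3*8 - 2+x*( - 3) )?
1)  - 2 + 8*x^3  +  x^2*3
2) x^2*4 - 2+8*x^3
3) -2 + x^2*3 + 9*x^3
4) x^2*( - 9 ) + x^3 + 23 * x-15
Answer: 1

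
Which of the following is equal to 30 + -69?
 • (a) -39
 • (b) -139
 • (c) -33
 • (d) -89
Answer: a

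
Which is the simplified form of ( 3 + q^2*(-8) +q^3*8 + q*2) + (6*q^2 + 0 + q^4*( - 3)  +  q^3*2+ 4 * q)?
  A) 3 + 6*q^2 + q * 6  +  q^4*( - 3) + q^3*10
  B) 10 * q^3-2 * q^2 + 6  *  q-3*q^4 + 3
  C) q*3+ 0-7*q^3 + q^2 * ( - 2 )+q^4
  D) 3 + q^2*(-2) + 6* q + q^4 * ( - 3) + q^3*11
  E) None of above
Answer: B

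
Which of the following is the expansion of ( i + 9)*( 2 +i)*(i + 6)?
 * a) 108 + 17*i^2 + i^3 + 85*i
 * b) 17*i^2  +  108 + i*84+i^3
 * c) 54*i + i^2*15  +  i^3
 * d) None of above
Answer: b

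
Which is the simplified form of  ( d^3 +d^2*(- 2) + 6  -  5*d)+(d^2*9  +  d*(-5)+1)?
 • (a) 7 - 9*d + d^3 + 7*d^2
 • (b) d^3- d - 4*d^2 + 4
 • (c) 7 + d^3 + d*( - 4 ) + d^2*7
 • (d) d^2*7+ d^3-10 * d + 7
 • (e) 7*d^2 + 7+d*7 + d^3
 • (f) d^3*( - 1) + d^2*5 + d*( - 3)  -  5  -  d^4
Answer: d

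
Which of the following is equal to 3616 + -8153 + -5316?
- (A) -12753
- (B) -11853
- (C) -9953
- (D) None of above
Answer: D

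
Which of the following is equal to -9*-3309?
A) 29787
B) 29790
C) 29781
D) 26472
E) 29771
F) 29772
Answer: C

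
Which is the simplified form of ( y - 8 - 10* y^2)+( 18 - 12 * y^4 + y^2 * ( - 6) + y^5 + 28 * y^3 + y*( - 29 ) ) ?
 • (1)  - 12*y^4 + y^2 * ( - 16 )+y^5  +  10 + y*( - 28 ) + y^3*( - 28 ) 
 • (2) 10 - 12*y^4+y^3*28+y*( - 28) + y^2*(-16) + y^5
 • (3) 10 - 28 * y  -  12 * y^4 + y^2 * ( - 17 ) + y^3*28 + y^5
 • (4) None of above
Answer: 2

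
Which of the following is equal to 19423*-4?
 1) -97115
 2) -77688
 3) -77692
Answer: 3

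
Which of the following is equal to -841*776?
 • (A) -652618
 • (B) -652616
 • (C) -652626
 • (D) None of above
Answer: B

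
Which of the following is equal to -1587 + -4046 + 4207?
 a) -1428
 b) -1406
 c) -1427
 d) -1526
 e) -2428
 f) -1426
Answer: f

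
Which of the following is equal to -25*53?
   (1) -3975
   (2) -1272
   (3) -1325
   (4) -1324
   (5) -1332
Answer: 3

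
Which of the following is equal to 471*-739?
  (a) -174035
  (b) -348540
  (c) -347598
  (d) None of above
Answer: d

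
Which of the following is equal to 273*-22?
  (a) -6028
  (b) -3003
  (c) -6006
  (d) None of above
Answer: c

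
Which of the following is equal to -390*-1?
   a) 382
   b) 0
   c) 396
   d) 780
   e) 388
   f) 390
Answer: f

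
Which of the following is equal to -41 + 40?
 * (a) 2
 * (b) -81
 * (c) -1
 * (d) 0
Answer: c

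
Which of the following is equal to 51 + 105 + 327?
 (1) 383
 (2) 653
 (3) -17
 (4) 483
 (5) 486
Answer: 4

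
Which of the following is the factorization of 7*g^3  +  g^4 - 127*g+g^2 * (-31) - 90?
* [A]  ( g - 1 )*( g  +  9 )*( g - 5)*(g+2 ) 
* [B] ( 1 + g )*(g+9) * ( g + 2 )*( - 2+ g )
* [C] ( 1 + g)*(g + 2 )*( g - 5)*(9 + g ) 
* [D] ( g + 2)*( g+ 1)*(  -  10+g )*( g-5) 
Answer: C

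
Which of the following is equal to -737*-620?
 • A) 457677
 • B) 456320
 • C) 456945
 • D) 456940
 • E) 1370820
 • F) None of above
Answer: D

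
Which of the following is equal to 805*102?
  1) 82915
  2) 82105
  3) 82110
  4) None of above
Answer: 3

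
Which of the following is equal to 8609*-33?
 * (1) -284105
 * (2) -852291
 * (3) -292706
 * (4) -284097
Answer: 4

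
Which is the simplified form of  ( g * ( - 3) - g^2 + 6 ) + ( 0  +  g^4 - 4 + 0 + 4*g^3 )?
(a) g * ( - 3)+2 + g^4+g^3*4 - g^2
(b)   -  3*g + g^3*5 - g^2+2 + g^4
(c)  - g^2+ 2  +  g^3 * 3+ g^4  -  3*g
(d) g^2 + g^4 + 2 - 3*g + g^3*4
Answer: a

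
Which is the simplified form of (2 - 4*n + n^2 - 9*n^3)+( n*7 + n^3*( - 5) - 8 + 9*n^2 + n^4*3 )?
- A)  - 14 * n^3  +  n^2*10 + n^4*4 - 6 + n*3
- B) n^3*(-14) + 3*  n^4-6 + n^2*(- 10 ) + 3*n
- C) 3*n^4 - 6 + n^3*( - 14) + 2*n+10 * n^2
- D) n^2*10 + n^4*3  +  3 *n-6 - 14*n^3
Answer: D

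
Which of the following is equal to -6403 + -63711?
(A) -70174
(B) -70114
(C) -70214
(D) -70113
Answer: B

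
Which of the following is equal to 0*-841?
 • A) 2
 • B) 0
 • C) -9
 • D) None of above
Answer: B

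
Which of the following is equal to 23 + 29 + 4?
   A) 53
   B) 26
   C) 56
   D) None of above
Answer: C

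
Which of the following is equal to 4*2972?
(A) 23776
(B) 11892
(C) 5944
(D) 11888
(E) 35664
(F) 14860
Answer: D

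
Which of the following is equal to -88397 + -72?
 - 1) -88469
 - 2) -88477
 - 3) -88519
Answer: 1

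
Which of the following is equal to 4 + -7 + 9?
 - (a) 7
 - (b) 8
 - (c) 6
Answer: c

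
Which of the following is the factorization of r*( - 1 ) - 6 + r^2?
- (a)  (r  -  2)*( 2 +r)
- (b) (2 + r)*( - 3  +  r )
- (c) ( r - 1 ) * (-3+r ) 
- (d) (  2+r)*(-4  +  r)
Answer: b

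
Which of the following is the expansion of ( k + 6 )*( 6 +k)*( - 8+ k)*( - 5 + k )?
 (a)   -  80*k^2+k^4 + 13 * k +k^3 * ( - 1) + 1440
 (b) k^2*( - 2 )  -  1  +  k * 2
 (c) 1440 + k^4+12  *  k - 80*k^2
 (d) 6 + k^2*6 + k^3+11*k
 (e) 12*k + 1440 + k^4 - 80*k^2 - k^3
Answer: e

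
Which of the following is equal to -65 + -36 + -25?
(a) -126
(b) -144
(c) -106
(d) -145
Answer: a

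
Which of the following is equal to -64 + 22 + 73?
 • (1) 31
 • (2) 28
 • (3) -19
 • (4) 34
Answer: 1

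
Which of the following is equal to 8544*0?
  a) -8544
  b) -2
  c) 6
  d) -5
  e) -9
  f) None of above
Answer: f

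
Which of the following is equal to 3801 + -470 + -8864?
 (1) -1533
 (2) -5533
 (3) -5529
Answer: 2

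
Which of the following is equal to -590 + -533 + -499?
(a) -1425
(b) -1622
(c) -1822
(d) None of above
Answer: b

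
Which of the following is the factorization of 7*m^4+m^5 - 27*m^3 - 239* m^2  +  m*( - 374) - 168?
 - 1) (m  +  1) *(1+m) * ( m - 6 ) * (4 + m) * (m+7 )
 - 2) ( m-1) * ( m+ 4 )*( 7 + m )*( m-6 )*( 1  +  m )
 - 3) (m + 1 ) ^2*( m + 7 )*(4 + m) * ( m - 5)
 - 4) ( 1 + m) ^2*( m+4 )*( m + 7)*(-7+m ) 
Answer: 1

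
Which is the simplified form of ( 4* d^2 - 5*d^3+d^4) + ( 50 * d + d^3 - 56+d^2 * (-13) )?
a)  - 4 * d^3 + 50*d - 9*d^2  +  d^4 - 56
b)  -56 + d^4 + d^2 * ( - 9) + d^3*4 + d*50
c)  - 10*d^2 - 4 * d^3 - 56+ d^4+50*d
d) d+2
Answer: a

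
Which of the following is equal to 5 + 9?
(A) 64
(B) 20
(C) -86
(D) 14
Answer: D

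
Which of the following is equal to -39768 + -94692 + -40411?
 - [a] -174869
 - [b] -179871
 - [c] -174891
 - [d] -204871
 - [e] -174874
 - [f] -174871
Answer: f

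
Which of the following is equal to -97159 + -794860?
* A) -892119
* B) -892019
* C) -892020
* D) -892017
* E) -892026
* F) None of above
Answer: B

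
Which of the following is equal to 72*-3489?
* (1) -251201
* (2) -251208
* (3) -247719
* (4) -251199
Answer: 2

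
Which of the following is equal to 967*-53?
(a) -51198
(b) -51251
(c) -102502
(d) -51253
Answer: b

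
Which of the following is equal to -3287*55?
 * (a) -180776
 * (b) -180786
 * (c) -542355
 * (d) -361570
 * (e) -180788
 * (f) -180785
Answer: f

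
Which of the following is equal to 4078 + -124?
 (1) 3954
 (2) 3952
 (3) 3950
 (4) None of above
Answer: 1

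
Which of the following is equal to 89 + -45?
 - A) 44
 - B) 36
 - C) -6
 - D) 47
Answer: A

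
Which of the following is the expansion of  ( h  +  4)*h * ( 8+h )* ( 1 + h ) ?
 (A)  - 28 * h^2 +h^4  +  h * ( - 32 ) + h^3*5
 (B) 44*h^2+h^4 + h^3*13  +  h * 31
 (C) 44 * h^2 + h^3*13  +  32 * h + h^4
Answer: C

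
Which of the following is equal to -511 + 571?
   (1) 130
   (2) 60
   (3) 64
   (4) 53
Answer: 2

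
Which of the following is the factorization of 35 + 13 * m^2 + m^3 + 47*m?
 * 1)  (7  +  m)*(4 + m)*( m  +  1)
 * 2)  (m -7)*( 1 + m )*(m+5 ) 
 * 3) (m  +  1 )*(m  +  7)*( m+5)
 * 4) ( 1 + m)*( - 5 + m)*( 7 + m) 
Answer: 3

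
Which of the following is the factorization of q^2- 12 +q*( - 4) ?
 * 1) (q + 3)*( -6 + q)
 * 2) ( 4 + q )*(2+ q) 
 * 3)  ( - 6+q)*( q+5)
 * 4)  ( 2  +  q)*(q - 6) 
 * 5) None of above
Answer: 4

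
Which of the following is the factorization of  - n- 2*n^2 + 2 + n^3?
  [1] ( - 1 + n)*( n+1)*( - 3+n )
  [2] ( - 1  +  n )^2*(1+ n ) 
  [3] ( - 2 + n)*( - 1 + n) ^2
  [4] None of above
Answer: 4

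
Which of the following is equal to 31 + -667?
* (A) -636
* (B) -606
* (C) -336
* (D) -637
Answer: A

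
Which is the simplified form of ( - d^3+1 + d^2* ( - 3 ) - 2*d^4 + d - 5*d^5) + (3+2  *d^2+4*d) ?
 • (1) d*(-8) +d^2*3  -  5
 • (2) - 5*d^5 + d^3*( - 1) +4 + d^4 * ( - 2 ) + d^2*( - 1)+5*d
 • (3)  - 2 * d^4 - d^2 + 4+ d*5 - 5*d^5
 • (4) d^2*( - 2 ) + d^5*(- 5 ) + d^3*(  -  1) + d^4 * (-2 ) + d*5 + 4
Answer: 2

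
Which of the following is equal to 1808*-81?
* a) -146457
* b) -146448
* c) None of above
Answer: b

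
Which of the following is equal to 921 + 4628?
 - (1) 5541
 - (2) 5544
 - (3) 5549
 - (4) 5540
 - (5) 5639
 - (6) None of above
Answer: 3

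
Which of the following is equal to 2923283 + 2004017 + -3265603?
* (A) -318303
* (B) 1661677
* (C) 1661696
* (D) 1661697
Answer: D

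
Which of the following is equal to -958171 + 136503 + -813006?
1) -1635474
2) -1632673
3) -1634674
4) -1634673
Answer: 3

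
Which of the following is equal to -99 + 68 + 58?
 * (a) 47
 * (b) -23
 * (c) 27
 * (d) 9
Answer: c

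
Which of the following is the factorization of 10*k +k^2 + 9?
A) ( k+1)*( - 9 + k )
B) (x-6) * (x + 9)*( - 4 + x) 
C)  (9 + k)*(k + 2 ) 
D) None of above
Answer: D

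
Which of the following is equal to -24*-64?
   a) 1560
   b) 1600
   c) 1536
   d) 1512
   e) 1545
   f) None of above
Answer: c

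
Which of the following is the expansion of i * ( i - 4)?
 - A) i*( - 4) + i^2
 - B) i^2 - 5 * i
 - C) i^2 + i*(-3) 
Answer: A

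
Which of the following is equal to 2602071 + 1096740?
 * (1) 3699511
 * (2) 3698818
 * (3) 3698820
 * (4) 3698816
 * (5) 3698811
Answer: 5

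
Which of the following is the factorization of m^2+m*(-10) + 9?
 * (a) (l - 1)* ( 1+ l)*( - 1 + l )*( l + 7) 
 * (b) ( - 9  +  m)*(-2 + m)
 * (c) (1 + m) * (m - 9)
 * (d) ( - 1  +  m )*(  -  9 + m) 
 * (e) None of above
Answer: d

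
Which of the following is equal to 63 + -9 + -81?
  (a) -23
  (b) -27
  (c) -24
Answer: b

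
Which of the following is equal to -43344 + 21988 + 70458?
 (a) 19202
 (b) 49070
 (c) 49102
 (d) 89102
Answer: c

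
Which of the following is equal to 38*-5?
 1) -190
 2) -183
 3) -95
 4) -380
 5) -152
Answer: 1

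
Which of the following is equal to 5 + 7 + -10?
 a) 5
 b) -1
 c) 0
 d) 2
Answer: d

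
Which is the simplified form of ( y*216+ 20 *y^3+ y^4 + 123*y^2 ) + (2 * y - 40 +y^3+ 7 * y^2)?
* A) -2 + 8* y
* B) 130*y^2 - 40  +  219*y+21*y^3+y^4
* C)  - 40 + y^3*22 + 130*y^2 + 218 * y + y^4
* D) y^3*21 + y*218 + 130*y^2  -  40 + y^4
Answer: D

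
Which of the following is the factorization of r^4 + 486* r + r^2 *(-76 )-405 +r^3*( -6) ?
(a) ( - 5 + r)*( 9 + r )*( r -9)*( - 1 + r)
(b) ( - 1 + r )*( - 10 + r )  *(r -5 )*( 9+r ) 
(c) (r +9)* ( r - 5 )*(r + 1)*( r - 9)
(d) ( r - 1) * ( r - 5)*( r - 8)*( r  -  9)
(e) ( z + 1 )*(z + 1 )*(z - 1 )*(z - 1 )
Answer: a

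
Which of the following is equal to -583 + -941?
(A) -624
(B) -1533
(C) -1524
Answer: C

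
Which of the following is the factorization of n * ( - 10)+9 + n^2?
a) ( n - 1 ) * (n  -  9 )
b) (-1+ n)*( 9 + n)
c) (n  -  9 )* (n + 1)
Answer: a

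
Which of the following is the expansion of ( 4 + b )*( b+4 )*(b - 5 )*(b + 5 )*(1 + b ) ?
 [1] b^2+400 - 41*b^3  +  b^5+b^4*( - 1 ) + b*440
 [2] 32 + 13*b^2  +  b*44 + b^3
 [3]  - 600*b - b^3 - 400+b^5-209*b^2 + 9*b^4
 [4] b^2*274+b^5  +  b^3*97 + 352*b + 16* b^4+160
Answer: 3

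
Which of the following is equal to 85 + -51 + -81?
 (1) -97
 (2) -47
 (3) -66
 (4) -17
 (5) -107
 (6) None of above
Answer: 2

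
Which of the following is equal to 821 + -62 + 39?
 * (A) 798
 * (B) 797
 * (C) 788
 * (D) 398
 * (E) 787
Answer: A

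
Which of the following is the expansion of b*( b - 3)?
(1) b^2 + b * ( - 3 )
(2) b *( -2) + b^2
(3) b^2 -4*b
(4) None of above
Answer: 1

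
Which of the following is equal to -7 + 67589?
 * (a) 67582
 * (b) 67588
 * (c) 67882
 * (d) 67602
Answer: a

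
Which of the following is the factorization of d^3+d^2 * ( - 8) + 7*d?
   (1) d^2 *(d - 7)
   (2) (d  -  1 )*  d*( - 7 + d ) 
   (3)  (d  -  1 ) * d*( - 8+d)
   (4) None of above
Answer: 2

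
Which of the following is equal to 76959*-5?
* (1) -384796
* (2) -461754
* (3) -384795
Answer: 3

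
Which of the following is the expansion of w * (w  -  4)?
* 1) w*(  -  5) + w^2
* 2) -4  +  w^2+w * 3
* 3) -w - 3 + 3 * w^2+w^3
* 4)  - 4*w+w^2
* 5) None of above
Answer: 4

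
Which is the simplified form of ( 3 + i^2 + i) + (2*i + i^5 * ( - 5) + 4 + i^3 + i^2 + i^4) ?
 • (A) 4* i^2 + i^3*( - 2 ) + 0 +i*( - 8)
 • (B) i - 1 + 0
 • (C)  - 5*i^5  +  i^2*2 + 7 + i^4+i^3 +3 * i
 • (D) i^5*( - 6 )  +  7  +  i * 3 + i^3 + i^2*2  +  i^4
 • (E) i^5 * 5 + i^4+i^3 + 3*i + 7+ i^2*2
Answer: C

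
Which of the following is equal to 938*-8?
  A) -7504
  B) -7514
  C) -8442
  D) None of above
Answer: A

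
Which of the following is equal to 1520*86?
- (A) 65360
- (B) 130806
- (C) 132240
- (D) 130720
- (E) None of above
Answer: D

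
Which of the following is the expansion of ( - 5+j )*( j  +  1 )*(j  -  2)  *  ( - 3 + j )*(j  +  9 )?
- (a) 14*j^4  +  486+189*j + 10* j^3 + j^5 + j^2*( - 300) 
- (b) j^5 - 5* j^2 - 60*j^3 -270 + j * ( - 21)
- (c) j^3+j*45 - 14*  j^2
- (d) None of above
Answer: d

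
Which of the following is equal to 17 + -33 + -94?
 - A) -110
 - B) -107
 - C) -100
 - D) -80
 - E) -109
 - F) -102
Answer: A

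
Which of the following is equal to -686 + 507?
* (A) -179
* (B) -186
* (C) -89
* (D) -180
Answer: A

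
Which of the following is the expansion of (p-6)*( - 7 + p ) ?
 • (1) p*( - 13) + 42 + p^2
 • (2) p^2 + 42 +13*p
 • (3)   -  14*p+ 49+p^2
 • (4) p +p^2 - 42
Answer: 1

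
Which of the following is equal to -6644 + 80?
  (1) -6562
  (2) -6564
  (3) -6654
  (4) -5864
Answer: 2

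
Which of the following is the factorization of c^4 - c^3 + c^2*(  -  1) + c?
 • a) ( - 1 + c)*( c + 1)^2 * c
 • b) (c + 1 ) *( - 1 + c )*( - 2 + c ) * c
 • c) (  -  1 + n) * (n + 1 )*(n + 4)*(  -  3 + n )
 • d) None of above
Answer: d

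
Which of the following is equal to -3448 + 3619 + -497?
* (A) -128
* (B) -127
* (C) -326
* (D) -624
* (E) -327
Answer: C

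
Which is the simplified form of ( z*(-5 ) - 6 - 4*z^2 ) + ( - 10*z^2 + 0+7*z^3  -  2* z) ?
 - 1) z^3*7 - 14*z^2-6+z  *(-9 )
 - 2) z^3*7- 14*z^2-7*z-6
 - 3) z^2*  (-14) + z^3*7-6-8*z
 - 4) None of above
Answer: 2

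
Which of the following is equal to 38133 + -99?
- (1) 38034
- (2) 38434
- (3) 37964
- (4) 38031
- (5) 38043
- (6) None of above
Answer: 1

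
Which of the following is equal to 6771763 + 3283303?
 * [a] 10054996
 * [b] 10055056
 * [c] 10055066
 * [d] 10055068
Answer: c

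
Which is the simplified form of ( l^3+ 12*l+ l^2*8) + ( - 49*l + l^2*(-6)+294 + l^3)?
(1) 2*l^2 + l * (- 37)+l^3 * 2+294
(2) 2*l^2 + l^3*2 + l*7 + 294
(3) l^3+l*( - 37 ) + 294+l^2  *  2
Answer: 1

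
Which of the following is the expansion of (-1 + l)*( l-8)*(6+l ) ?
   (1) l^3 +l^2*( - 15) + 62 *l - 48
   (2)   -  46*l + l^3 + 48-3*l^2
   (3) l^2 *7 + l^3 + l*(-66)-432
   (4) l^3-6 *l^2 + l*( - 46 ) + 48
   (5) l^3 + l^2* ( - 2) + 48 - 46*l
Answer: 2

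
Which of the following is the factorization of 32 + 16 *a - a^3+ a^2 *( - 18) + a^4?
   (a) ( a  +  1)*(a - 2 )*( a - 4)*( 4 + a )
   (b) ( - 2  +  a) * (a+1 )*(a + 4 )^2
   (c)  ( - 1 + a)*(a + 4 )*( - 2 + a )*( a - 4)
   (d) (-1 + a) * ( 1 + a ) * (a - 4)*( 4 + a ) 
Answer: a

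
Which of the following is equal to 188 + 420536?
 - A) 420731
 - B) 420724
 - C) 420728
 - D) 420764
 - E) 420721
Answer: B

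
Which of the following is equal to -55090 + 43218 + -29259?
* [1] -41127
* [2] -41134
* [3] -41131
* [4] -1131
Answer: 3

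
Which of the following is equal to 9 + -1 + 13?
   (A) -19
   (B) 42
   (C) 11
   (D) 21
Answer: D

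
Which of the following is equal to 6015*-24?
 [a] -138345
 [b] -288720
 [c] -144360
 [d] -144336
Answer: c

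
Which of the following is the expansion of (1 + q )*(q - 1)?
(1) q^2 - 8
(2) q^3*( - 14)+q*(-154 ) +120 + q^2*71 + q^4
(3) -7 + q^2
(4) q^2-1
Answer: 4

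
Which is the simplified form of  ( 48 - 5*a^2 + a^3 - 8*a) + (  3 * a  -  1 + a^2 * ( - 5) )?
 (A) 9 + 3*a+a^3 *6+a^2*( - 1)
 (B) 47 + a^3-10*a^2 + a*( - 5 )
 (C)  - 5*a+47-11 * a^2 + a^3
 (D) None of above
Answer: B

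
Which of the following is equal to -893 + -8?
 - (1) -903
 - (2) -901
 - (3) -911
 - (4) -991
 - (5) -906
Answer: 2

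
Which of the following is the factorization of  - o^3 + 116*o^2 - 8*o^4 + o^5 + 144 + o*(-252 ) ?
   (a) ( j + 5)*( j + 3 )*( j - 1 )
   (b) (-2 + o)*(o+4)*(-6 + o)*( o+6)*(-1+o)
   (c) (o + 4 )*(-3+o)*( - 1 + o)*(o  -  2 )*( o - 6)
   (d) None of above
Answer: c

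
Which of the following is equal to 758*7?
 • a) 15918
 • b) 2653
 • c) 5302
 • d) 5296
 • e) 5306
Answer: e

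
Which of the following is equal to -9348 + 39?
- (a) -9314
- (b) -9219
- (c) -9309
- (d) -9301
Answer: c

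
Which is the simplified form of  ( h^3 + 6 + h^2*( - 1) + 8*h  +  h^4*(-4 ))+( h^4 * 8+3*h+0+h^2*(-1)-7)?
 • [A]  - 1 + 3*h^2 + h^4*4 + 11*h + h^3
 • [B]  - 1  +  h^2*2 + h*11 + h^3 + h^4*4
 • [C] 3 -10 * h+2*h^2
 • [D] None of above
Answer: D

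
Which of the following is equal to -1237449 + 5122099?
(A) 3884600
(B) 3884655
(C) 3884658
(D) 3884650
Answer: D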